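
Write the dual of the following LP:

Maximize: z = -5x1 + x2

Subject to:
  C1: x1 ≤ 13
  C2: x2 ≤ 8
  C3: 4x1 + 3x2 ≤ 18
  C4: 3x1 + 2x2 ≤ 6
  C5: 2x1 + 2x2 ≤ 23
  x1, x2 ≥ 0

Primal max cᵀx s.t. Ax ≤ b, x ≥ 0  →  Dual min bᵀy s.t. Aᵀy ≥ c, y ≥ 0.

Minimize: z = 13y1 + 8y2 + 18y3 + 6y4 + 23y5

Subject to:
  y1 + 4y3 + 3y4 + 2y5 ≥ -5
  y2 + 3y3 + 2y4 + 2y5 ≥ 1
  y1, y2, y3, y4, y5 ≥ 0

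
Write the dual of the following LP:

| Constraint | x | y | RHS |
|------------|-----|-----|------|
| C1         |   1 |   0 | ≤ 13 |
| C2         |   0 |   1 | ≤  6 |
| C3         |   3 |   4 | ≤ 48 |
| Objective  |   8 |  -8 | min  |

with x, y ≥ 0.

Primal min cᵀx s.t. Ax ≤ b, x ≥ 0  →  Dual max −bᵀy s.t. Aᵀy ≥ −c, y ≥ 0.

Maximize: z = -13y1 - 6y2 - 48y3

Subject to:
  y1 + 3y3 ≥ -8
  y2 + 4y3 ≥ 8
  y1, y2, y3 ≥ 0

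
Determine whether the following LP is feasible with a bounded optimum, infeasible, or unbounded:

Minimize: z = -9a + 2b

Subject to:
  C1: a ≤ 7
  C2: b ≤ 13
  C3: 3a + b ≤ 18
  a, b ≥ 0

Feasible with a bounded optimal solution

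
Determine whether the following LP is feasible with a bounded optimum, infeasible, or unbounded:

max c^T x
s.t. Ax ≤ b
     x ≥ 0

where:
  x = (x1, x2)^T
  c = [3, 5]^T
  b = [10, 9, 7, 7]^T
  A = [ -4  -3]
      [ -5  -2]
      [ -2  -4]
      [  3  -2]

Unbounded (objective can increase without bound)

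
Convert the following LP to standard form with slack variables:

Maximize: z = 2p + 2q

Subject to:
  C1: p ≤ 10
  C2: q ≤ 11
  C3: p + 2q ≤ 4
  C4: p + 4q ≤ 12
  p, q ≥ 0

max z = 2p + 2q

s.t.
  p + s1 = 10
  q + s2 = 11
  p + 2q + s3 = 4
  p + 4q + s4 = 12
  p, q, s1, s2, s3, s4 ≥ 0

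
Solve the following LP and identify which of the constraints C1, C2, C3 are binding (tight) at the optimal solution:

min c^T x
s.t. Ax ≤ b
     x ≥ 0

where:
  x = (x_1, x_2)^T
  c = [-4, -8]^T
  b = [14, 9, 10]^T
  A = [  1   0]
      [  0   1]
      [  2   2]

At x_1 = 0, x_2 = 5, compute slack b - a·x for each constraint:
  C1: 14 − 0 = 14  (slack)
  C2: 9 − 5 = 4  (slack)
  C3: 10 − 10 = 0  (binding)

Optimal: x_1 = 0, x_2 = 5
Binding: C3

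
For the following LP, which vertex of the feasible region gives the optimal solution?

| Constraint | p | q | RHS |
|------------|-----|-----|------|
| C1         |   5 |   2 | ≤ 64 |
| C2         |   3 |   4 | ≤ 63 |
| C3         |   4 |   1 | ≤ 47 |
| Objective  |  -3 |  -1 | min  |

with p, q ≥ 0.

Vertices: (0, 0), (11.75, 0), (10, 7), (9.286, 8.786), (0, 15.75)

Evaluate the objective at each vertex of the feasible region:
  z(0, 0) = 0
  z(11.75, 0) = -35.25
  z(10, 7) = -37  ←
  z(9.286, 8.786) = -36.64
  z(0, 15.75) = -15.75
The minimum is at p = 10, q = 7.

(10, 7)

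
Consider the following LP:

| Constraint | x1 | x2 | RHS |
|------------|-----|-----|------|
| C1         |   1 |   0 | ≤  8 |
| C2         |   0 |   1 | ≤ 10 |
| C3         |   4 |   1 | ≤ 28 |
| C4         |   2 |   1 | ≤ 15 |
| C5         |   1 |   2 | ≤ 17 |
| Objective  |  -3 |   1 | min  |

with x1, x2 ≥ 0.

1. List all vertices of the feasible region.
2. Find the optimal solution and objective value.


1. (0, 0), (7, 0), (6.5, 2), (4.333, 6.333), (0, 8.5)
2. x1 = 7, x2 = 0, z = -21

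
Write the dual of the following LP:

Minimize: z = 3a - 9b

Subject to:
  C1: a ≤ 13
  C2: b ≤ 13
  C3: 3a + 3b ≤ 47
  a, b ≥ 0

Primal min cᵀx s.t. Ax ≤ b, x ≥ 0  →  Dual max −bᵀy s.t. Aᵀy ≥ −c, y ≥ 0.

Maximize: z = -13y1 - 13y2 - 47y3

Subject to:
  y1 + 3y3 ≥ -3
  y2 + 3y3 ≥ 9
  y1, y2, y3 ≥ 0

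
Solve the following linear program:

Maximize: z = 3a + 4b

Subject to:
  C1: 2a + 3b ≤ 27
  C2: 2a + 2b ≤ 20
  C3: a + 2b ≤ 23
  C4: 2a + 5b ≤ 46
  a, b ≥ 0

Evaluate the objective at each vertex of the feasible region:
  z(0, 0) = 0
  z(10, 0) = 30
  z(3, 7) = 37  ←
  z(0, 9) = 36
The maximum is at a = 3, b = 7.

a = 3, b = 7, z = 37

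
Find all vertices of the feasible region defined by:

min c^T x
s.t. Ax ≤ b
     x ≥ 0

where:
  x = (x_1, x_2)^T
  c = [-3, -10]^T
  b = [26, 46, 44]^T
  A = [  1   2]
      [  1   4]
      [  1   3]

(0, 0), (26, 0), (6, 10), (0, 11.5)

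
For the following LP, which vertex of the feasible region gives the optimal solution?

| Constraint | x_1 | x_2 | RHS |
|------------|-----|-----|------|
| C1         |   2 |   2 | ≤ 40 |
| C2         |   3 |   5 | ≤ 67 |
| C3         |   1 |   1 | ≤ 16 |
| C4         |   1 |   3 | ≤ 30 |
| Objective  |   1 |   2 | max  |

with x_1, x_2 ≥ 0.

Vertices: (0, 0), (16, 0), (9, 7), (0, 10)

Evaluate the objective at each vertex of the feasible region:
  z(0, 0) = 0
  z(16, 0) = 16
  z(9, 7) = 23  ←
  z(0, 10) = 20
The maximum is at x_1 = 9, x_2 = 7.

(9, 7)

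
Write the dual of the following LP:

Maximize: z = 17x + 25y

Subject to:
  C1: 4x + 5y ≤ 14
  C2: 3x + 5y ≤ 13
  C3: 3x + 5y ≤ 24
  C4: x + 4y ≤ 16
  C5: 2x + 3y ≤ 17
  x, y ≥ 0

Primal max cᵀx s.t. Ax ≤ b, x ≥ 0  →  Dual min bᵀy s.t. Aᵀy ≥ c, y ≥ 0.

Minimize: z = 14y1 + 13y2 + 24y3 + 16y4 + 17y5

Subject to:
  4y1 + 3y2 + 3y3 + y4 + 2y5 ≥ 17
  5y1 + 5y2 + 5y3 + 4y4 + 3y5 ≥ 25
  y1, y2, y3, y4, y5 ≥ 0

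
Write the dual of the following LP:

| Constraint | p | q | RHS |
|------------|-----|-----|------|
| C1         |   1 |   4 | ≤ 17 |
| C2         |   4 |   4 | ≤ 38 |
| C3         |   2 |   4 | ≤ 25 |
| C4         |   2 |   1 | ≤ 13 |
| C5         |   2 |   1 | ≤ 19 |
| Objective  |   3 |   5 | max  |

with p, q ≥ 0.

Primal max cᵀx s.t. Ax ≤ b, x ≥ 0  →  Dual min bᵀy s.t. Aᵀy ≥ c, y ≥ 0.

Minimize: z = 17y1 + 38y2 + 25y3 + 13y4 + 19y5

Subject to:
  y1 + 4y2 + 2y3 + 2y4 + 2y5 ≥ 3
  4y1 + 4y2 + 4y3 + y4 + y5 ≥ 5
  y1, y2, y3, y4, y5 ≥ 0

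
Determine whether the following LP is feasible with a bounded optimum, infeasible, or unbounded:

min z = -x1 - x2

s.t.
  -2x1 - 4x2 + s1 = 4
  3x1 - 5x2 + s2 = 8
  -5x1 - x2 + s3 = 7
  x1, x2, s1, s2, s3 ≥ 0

Unbounded (objective can decrease without bound)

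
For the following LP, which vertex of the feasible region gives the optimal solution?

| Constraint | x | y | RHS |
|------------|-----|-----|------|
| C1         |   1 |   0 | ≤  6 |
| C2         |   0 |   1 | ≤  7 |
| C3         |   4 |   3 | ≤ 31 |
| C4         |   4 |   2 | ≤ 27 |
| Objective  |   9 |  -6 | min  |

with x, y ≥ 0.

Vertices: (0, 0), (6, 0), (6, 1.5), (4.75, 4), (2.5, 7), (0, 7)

Evaluate the objective at each vertex of the feasible region:
  z(0, 0) = 0
  z(6, 0) = 54
  z(6, 1.5) = 45
  z(4.75, 4) = 18.75
  z(2.5, 7) = -19.5
  z(0, 7) = -42  ←
The minimum is at x = 0, y = 7.

(0, 7)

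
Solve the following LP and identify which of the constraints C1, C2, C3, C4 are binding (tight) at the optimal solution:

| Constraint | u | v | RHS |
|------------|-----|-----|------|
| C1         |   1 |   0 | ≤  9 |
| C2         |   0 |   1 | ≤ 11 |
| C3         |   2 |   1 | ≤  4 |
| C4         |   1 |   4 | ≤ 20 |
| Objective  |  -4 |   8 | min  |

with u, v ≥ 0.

At u = 2, v = 0, compute slack b - a·x for each constraint:
  C1: 9 − 2 = 7  (slack)
  C2: 11 − 0 = 11  (slack)
  C3: 4 − 4 = 0  (binding)
  C4: 20 − 2 = 18  (slack)

Optimal: u = 2, v = 0
Binding: C3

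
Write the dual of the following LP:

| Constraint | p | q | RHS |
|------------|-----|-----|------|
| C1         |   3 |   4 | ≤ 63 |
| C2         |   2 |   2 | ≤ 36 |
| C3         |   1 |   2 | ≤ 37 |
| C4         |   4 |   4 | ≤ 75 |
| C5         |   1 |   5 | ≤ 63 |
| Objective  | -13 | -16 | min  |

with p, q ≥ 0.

Primal min cᵀx s.t. Ax ≤ b, x ≥ 0  →  Dual max −bᵀy s.t. Aᵀy ≥ −c, y ≥ 0.

Maximize: z = -63y1 - 36y2 - 37y3 - 75y4 - 63y5

Subject to:
  3y1 + 2y2 + y3 + 4y4 + y5 ≥ 13
  4y1 + 2y2 + 2y3 + 4y4 + 5y5 ≥ 16
  y1, y2, y3, y4, y5 ≥ 0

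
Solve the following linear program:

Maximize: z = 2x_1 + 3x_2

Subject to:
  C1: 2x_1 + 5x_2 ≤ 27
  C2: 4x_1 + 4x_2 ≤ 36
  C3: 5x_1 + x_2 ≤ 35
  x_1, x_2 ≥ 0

Evaluate the objective at each vertex of the feasible region:
  z(0, 0) = 0
  z(7, 0) = 14
  z(6.5, 2.5) = 20.5
  z(6, 3) = 21  ←
  z(0, 5.4) = 16.2
The maximum is at x_1 = 6, x_2 = 3.

x_1 = 6, x_2 = 3, z = 21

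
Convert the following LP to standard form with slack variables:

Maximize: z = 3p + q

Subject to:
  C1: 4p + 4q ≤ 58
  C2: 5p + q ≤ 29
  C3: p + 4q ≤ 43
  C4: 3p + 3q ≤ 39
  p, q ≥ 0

max z = 3p + q

s.t.
  4p + 4q + s1 = 58
  5p + q + s2 = 29
  p + 4q + s3 = 43
  3p + 3q + s4 = 39
  p, q, s1, s2, s3, s4 ≥ 0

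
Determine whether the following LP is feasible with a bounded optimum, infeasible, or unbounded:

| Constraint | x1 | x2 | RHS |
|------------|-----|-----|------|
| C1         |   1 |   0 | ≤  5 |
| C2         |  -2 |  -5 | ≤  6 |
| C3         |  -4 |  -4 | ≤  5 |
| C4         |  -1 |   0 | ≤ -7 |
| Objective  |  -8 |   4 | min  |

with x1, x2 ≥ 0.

Infeasible (no feasible solution exists)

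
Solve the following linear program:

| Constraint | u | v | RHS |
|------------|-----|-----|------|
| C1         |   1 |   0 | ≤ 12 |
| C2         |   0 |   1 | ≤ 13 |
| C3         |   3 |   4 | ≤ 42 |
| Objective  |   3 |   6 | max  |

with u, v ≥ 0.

Evaluate the objective at each vertex of the feasible region:
  z(0, 0) = 0
  z(12, 0) = 36
  z(12, 1.5) = 45
  z(0, 10.5) = 63  ←
The maximum is at u = 0, v = 10.5.

u = 0, v = 10.5, z = 63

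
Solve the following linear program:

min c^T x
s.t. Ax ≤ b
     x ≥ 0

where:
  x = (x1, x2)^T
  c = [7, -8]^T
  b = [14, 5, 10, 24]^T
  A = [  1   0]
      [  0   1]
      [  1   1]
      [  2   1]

Evaluate the objective at each vertex of the feasible region:
  z(0, 0) = 0
  z(10, 0) = 70
  z(5, 5) = -5
  z(0, 5) = -40  ←
The minimum is at x1 = 0, x2 = 5.

x1 = 0, x2 = 5, z = -40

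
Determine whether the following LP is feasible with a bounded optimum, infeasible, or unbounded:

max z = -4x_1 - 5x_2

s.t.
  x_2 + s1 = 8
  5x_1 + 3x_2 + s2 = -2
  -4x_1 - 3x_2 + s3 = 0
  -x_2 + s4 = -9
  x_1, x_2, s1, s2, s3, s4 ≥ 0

Infeasible (no feasible solution exists)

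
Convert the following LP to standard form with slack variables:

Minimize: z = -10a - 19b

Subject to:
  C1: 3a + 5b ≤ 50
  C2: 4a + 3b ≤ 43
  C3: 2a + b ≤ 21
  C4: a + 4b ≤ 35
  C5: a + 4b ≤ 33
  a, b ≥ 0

min z = -10a - 19b

s.t.
  3a + 5b + s1 = 50
  4a + 3b + s2 = 43
  2a + b + s3 = 21
  a + 4b + s4 = 35
  a + 4b + s5 = 33
  a, b, s1, s2, s3, s4, s5 ≥ 0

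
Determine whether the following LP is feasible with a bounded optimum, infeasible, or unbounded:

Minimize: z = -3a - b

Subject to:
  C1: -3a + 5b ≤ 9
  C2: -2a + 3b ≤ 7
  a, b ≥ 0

Unbounded (objective can decrease without bound)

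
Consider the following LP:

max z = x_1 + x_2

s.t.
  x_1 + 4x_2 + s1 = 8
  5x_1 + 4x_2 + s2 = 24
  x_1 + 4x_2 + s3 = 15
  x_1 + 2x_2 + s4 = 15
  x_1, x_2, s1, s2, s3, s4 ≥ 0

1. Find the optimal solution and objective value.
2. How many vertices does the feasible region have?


1. x_1 = 4, x_2 = 1, z = 5
2. 4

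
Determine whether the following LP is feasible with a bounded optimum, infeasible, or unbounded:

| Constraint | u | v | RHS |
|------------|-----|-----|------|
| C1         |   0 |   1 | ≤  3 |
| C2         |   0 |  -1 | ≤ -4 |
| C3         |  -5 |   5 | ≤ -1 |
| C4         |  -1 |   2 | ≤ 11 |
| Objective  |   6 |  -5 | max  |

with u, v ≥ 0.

Infeasible (no feasible solution exists)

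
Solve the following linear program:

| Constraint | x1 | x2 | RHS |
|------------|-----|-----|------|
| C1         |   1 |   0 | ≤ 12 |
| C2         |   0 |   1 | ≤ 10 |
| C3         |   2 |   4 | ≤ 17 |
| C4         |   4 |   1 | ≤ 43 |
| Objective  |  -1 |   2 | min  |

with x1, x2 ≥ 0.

Evaluate the objective at each vertex of the feasible region:
  z(0, 0) = 0
  z(8.5, 0) = -8.5  ←
  z(0, 4.25) = 8.5
The minimum is at x1 = 8.5, x2 = 0.

x1 = 8.5, x2 = 0, z = -8.5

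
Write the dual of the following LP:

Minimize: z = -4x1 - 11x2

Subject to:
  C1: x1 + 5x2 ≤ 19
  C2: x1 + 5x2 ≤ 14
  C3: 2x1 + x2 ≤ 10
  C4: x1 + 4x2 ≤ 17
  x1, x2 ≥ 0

Primal min cᵀx s.t. Ax ≤ b, x ≥ 0  →  Dual max −bᵀy s.t. Aᵀy ≥ −c, y ≥ 0.

Maximize: z = -19y1 - 14y2 - 10y3 - 17y4

Subject to:
  y1 + y2 + 2y3 + y4 ≥ 4
  5y1 + 5y2 + y3 + 4y4 ≥ 11
  y1, y2, y3, y4 ≥ 0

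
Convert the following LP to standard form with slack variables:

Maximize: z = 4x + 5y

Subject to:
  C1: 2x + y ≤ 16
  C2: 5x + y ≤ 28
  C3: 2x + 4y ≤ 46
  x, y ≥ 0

max z = 4x + 5y

s.t.
  2x + y + s1 = 16
  5x + y + s2 = 28
  2x + 4y + s3 = 46
  x, y, s1, s2, s3 ≥ 0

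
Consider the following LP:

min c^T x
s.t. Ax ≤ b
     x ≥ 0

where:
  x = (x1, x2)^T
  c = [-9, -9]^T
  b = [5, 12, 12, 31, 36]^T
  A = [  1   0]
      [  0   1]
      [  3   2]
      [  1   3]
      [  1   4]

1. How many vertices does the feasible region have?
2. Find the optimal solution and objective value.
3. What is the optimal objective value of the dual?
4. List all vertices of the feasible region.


1. 3
2. x1 = 0, x2 = 6, z = -54
3. -54
4. (0, 0), (4, 0), (0, 6)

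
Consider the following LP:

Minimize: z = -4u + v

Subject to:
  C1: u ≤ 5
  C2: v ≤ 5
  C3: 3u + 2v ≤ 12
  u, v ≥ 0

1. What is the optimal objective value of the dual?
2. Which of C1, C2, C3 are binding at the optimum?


1. -16
2. C3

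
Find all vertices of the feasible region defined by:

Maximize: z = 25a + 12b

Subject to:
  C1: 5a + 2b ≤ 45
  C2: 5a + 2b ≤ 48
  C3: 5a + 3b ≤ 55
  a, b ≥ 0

(0, 0), (9, 0), (5, 10), (0, 18.33)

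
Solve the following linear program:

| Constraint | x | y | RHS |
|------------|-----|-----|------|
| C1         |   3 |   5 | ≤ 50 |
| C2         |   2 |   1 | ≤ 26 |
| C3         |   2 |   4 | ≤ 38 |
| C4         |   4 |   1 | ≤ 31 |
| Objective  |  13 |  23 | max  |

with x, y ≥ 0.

Evaluate the objective at each vertex of the feasible region:
  z(0, 0) = 0
  z(7.75, 0) = 100.8
  z(6.176, 6.294) = 225.1
  z(5, 7) = 226  ←
  z(0, 9.5) = 218.5
The maximum is at x = 5, y = 7.

x = 5, y = 7, z = 226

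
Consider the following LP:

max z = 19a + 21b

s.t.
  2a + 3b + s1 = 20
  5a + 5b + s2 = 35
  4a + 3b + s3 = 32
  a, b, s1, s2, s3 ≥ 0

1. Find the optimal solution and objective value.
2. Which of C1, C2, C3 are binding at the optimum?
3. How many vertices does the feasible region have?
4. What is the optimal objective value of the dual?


1. a = 1, b = 6, z = 145
2. C1, C2
3. 4
4. 145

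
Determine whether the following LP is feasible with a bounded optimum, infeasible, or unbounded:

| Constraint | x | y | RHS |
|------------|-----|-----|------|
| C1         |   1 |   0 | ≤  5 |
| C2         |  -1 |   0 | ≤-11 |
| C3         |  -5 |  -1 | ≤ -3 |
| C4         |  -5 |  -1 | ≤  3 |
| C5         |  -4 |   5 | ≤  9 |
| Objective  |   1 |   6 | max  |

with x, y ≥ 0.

Infeasible (no feasible solution exists)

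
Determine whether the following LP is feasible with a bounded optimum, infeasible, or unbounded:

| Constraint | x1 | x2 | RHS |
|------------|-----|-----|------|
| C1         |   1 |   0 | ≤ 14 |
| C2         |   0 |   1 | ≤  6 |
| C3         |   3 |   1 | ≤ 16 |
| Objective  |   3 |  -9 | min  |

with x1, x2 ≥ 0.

Feasible with a bounded optimal solution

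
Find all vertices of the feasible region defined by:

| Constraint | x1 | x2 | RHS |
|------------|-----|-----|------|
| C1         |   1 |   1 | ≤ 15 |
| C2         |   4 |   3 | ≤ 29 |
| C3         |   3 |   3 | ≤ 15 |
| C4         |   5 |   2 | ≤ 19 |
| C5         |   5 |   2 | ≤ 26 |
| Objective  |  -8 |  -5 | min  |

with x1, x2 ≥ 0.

(0, 0), (3.8, 0), (3, 2), (0, 5)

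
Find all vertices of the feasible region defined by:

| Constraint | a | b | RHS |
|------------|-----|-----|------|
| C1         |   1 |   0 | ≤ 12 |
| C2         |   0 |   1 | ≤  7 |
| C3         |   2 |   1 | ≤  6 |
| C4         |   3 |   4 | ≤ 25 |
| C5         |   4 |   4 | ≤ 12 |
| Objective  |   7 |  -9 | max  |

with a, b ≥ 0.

(0, 0), (3, 0), (0, 3)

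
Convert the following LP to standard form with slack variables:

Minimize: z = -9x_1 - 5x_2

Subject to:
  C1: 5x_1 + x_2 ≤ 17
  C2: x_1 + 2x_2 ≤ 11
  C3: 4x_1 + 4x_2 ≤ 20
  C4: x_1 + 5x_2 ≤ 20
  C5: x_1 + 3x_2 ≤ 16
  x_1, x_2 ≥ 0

min z = -9x_1 - 5x_2

s.t.
  5x_1 + x_2 + s1 = 17
  x_1 + 2x_2 + s2 = 11
  4x_1 + 4x_2 + s3 = 20
  x_1 + 5x_2 + s4 = 20
  x_1 + 3x_2 + s5 = 16
  x_1, x_2, s1, s2, s3, s4, s5 ≥ 0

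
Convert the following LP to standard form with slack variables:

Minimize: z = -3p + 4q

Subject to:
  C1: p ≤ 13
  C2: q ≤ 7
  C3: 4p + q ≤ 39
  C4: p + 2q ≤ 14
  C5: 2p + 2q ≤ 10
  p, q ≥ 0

min z = -3p + 4q

s.t.
  p + s1 = 13
  q + s2 = 7
  4p + q + s3 = 39
  p + 2q + s4 = 14
  2p + 2q + s5 = 10
  p, q, s1, s2, s3, s4, s5 ≥ 0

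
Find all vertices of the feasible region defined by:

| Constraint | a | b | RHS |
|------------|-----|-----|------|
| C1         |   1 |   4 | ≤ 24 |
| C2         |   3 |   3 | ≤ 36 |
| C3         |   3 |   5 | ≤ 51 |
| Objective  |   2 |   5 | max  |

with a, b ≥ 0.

(0, 0), (12, 0), (8, 4), (0, 6)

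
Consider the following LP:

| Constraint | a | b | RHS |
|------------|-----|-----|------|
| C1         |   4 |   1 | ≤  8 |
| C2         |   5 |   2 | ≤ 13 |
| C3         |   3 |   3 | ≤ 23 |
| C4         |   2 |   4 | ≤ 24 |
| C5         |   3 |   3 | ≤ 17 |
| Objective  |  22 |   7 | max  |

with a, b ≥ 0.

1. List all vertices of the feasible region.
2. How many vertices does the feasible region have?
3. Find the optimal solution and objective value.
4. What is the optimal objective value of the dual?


1. (0, 0), (2, 0), (1, 4), (0.5556, 5.111), (0, 5.667)
2. 5
3. a = 1, b = 4, z = 50
4. 50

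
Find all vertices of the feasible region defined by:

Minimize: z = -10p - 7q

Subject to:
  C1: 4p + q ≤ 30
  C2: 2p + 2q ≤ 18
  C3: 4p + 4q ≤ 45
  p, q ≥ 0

(0, 0), (7.5, 0), (7, 2), (0, 9)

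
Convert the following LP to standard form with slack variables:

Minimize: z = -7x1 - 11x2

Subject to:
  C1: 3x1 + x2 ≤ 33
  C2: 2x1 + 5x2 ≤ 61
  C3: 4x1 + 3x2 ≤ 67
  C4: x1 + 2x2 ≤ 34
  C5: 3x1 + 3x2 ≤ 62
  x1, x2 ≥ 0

min z = -7x1 - 11x2

s.t.
  3x1 + x2 + s1 = 33
  2x1 + 5x2 + s2 = 61
  4x1 + 3x2 + s3 = 67
  x1 + 2x2 + s4 = 34
  3x1 + 3x2 + s5 = 62
  x1, x2, s1, s2, s3, s4, s5 ≥ 0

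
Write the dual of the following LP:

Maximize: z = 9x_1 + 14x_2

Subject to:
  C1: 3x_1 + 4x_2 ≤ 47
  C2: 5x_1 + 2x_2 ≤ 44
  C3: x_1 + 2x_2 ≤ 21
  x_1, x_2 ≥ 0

Primal max cᵀx s.t. Ax ≤ b, x ≥ 0  →  Dual min bᵀy s.t. Aᵀy ≥ c, y ≥ 0.

Minimize: z = 47y1 + 44y2 + 21y3

Subject to:
  3y1 + 5y2 + y3 ≥ 9
  4y1 + 2y2 + 2y3 ≥ 14
  y1, y2, y3 ≥ 0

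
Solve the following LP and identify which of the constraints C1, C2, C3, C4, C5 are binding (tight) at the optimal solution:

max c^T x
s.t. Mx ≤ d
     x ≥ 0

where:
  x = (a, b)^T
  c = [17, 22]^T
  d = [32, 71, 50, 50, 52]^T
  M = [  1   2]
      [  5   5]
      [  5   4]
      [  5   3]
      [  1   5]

At a = 2, b = 10, compute slack b - a·x for each constraint:
  C1: 32 − 22 = 10  (slack)
  C2: 71 − 60 = 11  (slack)
  C3: 50 − 50 = 0  (binding)
  C4: 50 − 40 = 10  (slack)
  C5: 52 − 52 = 0  (binding)

Optimal: a = 2, b = 10
Binding: C3, C5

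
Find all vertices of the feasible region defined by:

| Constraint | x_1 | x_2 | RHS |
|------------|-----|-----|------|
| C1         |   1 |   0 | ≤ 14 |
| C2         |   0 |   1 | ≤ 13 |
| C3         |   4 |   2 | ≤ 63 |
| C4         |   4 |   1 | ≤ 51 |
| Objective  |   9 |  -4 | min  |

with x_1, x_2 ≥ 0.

(0, 0), (12.75, 0), (9.75, 12), (9.25, 13), (0, 13)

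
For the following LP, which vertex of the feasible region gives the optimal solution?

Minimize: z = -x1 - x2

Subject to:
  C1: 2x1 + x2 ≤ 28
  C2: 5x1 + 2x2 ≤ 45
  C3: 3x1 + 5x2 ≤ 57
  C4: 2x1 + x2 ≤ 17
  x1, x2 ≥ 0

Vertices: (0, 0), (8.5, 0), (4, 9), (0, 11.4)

Evaluate the objective at each vertex of the feasible region:
  z(0, 0) = 0
  z(8.5, 0) = -8.5
  z(4, 9) = -13  ←
  z(0, 11.4) = -11.4
The minimum is at x1 = 4, x2 = 9.

(4, 9)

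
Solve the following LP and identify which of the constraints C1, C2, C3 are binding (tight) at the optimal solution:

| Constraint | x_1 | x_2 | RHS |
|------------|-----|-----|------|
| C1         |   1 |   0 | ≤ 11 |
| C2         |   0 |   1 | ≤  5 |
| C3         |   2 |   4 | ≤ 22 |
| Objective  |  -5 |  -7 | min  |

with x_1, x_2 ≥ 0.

At x_1 = 11, x_2 = 0, compute slack b - a·x for each constraint:
  C1: 11 − 11 = 0  (binding)
  C2: 5 − 0 = 5  (slack)
  C3: 22 − 22 = 0  (binding)

Optimal: x_1 = 11, x_2 = 0
Binding: C1, C3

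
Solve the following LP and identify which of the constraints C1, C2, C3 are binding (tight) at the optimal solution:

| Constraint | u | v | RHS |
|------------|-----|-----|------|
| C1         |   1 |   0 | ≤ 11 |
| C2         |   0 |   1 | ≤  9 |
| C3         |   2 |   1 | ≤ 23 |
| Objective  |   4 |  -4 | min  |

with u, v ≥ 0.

At u = 0, v = 9, compute slack b - a·x for each constraint:
  C1: 11 − 0 = 11  (slack)
  C2: 9 − 9 = 0  (binding)
  C3: 23 − 9 = 14  (slack)

Optimal: u = 0, v = 9
Binding: C2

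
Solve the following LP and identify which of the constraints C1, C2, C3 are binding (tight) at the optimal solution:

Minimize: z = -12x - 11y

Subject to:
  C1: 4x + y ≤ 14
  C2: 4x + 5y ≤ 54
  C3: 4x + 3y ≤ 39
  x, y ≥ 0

At x = 1, y = 10, compute slack b - a·x for each constraint:
  C1: 14 − 14 = 0  (binding)
  C2: 54 − 54 = 0  (binding)
  C3: 39 − 34 = 5  (slack)

Optimal: x = 1, y = 10
Binding: C1, C2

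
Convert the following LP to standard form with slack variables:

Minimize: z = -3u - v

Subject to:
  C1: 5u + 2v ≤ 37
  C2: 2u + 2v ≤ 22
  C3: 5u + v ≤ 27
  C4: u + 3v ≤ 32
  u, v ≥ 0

min z = -3u - v

s.t.
  5u + 2v + s1 = 37
  2u + 2v + s2 = 22
  5u + v + s3 = 27
  u + 3v + s4 = 32
  u, v, s1, s2, s3, s4 ≥ 0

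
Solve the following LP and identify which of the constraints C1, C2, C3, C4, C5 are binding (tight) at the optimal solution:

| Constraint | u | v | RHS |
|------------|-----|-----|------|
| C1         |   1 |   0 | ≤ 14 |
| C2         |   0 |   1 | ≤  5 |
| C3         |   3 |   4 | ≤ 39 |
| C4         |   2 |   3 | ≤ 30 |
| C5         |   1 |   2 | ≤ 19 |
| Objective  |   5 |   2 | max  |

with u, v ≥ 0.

At u = 13, v = 0, compute slack b - a·x for each constraint:
  C1: 14 − 13 = 1  (slack)
  C2: 5 − 0 = 5  (slack)
  C3: 39 − 39 = 0  (binding)
  C4: 30 − 26 = 4  (slack)
  C5: 19 − 13 = 6  (slack)

Optimal: u = 13, v = 0
Binding: C3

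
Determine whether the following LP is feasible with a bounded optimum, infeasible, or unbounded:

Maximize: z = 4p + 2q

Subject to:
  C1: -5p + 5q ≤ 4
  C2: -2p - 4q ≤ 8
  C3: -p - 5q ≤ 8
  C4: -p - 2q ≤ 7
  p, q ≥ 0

Unbounded (objective can increase without bound)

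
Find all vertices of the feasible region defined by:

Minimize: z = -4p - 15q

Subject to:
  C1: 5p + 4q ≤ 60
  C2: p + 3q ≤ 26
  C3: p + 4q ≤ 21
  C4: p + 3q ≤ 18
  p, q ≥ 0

(0, 0), (12, 0), (9.818, 2.727), (9, 3), (0, 5.25)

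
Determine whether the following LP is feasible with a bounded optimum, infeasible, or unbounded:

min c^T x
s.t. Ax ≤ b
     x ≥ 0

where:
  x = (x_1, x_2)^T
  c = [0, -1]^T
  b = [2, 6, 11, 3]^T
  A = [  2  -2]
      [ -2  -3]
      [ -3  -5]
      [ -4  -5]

Unbounded (objective can decrease without bound)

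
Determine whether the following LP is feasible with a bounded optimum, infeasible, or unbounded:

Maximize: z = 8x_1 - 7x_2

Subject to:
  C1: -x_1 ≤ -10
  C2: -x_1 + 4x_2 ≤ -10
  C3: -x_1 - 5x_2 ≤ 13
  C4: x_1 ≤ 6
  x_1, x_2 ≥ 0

Infeasible (no feasible solution exists)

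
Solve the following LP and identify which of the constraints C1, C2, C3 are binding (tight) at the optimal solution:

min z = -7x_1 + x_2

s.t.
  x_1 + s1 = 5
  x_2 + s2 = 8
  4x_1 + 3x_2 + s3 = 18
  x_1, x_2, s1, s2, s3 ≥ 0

At x_1 = 4.5, x_2 = 0, compute slack b - a·x for each constraint:
  C1: 5 − 4.5 = 0.5  (slack)
  C2: 8 − 0 = 8  (slack)
  C3: 18 − 18 = 0  (binding)

Optimal: x_1 = 4.5, x_2 = 0
Binding: C3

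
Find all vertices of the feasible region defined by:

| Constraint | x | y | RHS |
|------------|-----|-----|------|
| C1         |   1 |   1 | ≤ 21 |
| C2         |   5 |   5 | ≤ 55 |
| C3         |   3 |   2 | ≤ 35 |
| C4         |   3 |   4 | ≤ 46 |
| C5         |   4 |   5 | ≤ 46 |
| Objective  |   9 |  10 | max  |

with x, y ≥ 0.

(0, 0), (11, 0), (9, 2), (0, 9.2)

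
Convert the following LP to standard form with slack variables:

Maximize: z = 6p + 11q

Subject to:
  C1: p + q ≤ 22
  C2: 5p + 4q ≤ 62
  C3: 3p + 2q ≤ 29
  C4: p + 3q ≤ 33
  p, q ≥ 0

max z = 6p + 11q

s.t.
  p + q + s1 = 22
  5p + 4q + s2 = 62
  3p + 2q + s3 = 29
  p + 3q + s4 = 33
  p, q, s1, s2, s3, s4 ≥ 0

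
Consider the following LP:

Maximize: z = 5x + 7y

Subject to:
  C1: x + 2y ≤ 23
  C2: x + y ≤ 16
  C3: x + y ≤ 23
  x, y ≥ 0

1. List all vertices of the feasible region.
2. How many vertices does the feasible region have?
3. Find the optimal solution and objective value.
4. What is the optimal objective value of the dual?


1. (0, 0), (16, 0), (9, 7), (0, 11.5)
2. 4
3. x = 9, y = 7, z = 94
4. 94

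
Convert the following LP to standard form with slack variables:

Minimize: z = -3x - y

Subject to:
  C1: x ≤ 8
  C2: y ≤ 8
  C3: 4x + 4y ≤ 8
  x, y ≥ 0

min z = -3x - y

s.t.
  x + s1 = 8
  y + s2 = 8
  4x + 4y + s3 = 8
  x, y, s1, s2, s3 ≥ 0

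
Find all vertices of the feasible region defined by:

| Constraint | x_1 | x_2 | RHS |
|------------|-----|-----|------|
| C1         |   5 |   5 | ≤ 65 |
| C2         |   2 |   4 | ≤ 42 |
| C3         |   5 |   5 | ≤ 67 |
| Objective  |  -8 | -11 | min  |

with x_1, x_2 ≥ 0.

(0, 0), (13, 0), (5, 8), (0, 10.5)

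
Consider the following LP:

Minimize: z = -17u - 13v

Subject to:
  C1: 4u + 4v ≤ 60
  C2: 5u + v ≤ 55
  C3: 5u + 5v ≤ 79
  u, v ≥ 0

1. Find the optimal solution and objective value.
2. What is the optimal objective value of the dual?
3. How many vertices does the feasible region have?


1. u = 10, v = 5, z = -235
2. -235
3. 4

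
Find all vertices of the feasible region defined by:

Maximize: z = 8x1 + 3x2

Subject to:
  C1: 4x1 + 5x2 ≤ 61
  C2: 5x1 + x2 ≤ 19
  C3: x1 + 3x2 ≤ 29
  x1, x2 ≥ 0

(0, 0), (3.8, 0), (2, 9), (0, 9.667)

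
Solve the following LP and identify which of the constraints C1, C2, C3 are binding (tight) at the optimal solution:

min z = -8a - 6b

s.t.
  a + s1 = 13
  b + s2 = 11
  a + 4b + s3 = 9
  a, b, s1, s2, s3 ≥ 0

At a = 9, b = 0, compute slack b - a·x for each constraint:
  C1: 13 − 9 = 4  (slack)
  C2: 11 − 0 = 11  (slack)
  C3: 9 − 9 = 0  (binding)

Optimal: a = 9, b = 0
Binding: C3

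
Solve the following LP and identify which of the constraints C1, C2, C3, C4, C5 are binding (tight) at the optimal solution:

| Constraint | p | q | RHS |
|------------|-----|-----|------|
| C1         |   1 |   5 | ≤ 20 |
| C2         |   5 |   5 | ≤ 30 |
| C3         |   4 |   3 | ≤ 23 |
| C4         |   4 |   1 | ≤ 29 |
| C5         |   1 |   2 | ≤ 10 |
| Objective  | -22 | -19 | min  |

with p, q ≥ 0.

At p = 5, q = 1, compute slack b - a·x for each constraint:
  C1: 20 − 10 = 10  (slack)
  C2: 30 − 30 = 0  (binding)
  C3: 23 − 23 = 0  (binding)
  C4: 29 − 21 = 8  (slack)
  C5: 10 − 7 = 3  (slack)

Optimal: p = 5, q = 1
Binding: C2, C3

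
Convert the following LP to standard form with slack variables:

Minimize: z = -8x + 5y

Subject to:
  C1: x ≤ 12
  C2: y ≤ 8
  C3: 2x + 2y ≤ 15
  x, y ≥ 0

min z = -8x + 5y

s.t.
  x + s1 = 12
  y + s2 = 8
  2x + 2y + s3 = 15
  x, y, s1, s2, s3 ≥ 0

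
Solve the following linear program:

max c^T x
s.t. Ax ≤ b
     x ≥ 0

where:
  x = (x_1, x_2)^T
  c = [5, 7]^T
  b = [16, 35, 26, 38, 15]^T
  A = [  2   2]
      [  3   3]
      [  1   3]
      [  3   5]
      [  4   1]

Evaluate the objective at each vertex of the feasible region:
  z(0, 0) = 0
  z(3.75, 0) = 18.75
  z(2.333, 5.667) = 51.33
  z(1, 7) = 54  ←
  z(0, 7.6) = 53.2
The maximum is at x_1 = 1, x_2 = 7.

x_1 = 1, x_2 = 7, z = 54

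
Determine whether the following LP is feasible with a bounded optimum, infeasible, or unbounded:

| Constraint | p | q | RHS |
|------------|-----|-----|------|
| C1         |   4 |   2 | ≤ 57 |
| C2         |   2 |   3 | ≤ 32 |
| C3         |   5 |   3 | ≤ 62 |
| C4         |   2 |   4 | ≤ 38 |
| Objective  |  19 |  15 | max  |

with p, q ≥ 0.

Feasible with a bounded optimal solution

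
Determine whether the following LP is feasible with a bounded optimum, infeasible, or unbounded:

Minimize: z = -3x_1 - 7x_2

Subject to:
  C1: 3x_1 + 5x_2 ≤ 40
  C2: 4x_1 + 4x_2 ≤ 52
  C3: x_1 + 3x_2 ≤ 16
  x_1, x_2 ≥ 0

Feasible with a bounded optimal solution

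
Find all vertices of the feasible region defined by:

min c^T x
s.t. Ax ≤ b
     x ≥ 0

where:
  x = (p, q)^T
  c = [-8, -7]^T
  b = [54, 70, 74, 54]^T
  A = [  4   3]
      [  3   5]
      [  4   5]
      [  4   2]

(0, 0), (13.5, 0), (6, 10), (4, 11.6), (0, 14)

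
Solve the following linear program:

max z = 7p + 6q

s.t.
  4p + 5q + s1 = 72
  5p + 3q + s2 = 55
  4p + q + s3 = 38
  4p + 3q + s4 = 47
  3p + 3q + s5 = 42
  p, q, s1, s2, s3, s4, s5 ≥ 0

Evaluate the objective at each vertex of the feasible region:
  z(0, 0) = 0
  z(9.5, 0) = 66.5
  z(8.429, 4.286) = 84.71
  z(8, 5) = 86
  z(5, 9) = 89  ←
  z(0, 14) = 84
The maximum is at p = 5, q = 9.

p = 5, q = 9, z = 89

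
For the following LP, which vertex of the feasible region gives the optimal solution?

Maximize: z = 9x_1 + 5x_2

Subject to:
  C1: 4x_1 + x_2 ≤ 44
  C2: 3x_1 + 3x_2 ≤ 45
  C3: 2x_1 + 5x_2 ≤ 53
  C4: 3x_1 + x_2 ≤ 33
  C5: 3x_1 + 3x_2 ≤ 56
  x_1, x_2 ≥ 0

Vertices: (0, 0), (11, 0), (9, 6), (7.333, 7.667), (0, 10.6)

Evaluate the objective at each vertex of the feasible region:
  z(0, 0) = 0
  z(11, 0) = 99
  z(9, 6) = 111  ←
  z(7.333, 7.667) = 104.3
  z(0, 10.6) = 53
The maximum is at x_1 = 9, x_2 = 6.

(9, 6)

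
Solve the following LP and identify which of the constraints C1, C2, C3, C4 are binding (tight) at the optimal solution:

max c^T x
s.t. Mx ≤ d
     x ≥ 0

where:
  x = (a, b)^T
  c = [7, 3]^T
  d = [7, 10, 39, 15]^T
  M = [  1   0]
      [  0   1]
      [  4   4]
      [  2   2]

At a = 7, b = 0.5, compute slack b - a·x for each constraint:
  C1: 7 − 7 = 0  (binding)
  C2: 10 − 0.5 = 9.5  (slack)
  C3: 39 − 30 = 9  (slack)
  C4: 15 − 15 = 0  (binding)

Optimal: a = 7, b = 0.5
Binding: C1, C4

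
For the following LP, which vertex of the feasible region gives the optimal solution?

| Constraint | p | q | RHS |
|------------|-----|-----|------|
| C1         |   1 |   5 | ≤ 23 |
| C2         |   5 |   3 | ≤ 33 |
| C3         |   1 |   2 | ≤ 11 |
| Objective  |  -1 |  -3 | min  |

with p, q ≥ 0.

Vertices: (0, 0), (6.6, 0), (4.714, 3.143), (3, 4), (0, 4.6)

Evaluate the objective at each vertex of the feasible region:
  z(0, 0) = 0
  z(6.6, 0) = -6.6
  z(4.714, 3.143) = -14.14
  z(3, 4) = -15  ←
  z(0, 4.6) = -13.8
The minimum is at p = 3, q = 4.

(3, 4)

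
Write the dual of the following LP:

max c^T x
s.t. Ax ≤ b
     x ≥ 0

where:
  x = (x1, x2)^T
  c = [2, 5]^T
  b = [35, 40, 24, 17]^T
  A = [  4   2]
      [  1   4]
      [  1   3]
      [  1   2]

Primal max cᵀx s.t. Ax ≤ b, x ≥ 0  →  Dual min bᵀy s.t. Aᵀy ≥ c, y ≥ 0.

Minimize: z = 35y1 + 40y2 + 24y3 + 17y4

Subject to:
  4y1 + y2 + y3 + y4 ≥ 2
  2y1 + 4y2 + 3y3 + 2y4 ≥ 5
  y1, y2, y3, y4 ≥ 0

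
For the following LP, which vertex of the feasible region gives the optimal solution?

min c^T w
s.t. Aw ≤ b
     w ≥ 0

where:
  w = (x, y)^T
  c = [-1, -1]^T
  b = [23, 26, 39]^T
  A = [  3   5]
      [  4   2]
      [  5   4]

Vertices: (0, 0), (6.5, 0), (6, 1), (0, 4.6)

Evaluate the objective at each vertex of the feasible region:
  z(0, 0) = 0
  z(6.5, 0) = -6.5
  z(6, 1) = -7  ←
  z(0, 4.6) = -4.6
The minimum is at x = 6, y = 1.

(6, 1)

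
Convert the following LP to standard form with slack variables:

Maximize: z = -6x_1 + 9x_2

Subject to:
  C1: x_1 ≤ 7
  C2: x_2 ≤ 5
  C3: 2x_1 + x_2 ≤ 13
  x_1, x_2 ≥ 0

max z = -6x_1 + 9x_2

s.t.
  x_1 + s1 = 7
  x_2 + s2 = 5
  2x_1 + x_2 + s3 = 13
  x_1, x_2, s1, s2, s3 ≥ 0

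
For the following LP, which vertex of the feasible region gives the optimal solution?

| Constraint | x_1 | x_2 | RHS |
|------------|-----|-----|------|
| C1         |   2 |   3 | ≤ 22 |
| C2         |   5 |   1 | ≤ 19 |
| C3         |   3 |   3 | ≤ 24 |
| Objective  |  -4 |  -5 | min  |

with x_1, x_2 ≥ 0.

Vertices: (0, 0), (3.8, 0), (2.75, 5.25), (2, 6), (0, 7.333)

Evaluate the objective at each vertex of the feasible region:
  z(0, 0) = 0
  z(3.8, 0) = -15.2
  z(2.75, 5.25) = -37.25
  z(2, 6) = -38  ←
  z(0, 7.333) = -36.67
The minimum is at x_1 = 2, x_2 = 6.

(2, 6)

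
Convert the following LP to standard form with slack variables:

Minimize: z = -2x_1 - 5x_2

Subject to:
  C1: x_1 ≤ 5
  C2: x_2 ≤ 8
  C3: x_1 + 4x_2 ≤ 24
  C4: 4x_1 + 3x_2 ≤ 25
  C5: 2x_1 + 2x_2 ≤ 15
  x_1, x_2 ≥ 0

min z = -2x_1 - 5x_2

s.t.
  x_1 + s1 = 5
  x_2 + s2 = 8
  x_1 + 4x_2 + s3 = 24
  4x_1 + 3x_2 + s4 = 25
  2x_1 + 2x_2 + s5 = 15
  x_1, x_2, s1, s2, s3, s4, s5 ≥ 0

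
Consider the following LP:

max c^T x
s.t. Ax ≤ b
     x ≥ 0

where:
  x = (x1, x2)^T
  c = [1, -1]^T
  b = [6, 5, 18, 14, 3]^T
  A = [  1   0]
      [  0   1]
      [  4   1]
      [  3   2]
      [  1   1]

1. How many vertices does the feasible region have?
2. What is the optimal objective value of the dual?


1. 3
2. 3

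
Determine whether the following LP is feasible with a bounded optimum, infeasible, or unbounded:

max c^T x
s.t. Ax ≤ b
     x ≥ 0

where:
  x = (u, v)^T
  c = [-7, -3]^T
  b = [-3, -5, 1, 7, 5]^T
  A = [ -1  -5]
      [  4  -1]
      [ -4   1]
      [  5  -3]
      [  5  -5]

Infeasible (no feasible solution exists)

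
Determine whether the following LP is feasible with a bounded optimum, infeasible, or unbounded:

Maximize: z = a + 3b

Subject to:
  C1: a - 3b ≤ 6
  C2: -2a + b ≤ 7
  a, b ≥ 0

Unbounded (objective can increase without bound)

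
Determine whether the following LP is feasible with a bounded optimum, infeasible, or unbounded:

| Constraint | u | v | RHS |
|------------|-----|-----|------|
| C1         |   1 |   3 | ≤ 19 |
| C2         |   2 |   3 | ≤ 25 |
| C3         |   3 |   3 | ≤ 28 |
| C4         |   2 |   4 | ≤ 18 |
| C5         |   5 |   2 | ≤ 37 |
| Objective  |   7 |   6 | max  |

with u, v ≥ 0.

Feasible with a bounded optimal solution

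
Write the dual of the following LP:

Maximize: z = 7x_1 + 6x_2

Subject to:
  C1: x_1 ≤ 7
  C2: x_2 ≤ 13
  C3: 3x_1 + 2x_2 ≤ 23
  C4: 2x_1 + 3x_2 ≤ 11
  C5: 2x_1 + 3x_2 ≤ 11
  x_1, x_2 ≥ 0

Primal max cᵀx s.t. Ax ≤ b, x ≥ 0  →  Dual min bᵀy s.t. Aᵀy ≥ c, y ≥ 0.

Minimize: z = 7y1 + 13y2 + 23y3 + 11y4 + 11y5

Subject to:
  y1 + 3y3 + 2y4 + 2y5 ≥ 7
  y2 + 2y3 + 3y4 + 3y5 ≥ 6
  y1, y2, y3, y4, y5 ≥ 0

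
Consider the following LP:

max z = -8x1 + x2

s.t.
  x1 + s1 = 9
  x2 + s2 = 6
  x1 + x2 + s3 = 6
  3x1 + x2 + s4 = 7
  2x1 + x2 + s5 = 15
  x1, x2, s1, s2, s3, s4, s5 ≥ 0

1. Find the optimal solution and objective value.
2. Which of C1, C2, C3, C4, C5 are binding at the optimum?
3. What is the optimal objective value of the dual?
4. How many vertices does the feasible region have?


1. x1 = 0, x2 = 6, z = 6
2. C2, C3
3. 6
4. 4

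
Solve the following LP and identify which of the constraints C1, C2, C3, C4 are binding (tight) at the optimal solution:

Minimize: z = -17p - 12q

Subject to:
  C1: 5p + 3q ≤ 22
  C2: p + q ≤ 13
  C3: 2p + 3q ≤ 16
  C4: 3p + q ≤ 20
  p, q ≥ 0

At p = 2, q = 4, compute slack b - a·x for each constraint:
  C1: 22 − 22 = 0  (binding)
  C2: 13 − 6 = 7  (slack)
  C3: 16 − 16 = 0  (binding)
  C4: 20 − 10 = 10  (slack)

Optimal: p = 2, q = 4
Binding: C1, C3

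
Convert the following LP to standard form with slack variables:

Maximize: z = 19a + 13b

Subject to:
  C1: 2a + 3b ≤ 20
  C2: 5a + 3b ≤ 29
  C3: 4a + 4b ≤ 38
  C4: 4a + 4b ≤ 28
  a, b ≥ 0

max z = 19a + 13b

s.t.
  2a + 3b + s1 = 20
  5a + 3b + s2 = 29
  4a + 4b + s3 = 38
  4a + 4b + s4 = 28
  a, b, s1, s2, s3, s4 ≥ 0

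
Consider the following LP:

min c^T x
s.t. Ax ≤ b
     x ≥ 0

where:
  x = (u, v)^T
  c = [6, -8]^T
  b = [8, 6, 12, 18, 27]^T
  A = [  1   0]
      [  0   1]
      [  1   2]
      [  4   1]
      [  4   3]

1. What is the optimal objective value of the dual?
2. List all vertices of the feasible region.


1. -48
2. (0, 0), (4.5, 0), (3.429, 4.286), (0, 6)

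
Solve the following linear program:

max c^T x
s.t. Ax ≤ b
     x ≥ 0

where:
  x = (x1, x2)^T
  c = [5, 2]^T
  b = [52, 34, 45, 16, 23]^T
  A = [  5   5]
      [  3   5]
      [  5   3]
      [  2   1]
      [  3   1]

Evaluate the objective at each vertex of the feasible region:
  z(0, 0) = 0
  z(7.667, 0) = 38.33
  z(7, 2) = 39  ←
  z(6.571, 2.857) = 38.57
  z(0, 6.8) = 13.6
The maximum is at x1 = 7, x2 = 2.

x1 = 7, x2 = 2, z = 39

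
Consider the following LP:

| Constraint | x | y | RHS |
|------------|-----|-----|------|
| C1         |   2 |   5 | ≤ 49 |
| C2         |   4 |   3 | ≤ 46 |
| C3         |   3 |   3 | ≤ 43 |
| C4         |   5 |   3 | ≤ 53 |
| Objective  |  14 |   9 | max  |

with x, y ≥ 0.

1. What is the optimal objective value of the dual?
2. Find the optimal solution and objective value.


1. 152
2. x = 7, y = 6, z = 152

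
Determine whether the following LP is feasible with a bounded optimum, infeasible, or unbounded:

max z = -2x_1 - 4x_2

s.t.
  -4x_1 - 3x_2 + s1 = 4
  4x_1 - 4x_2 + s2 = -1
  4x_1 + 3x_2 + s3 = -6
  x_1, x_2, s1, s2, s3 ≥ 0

Infeasible (no feasible solution exists)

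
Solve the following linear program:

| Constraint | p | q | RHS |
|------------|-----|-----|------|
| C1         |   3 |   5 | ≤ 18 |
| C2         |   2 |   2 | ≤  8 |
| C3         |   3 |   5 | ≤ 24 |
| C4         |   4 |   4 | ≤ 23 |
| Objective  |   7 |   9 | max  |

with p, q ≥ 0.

Evaluate the objective at each vertex of the feasible region:
  z(0, 0) = 0
  z(4, 0) = 28
  z(1, 3) = 34  ←
  z(0, 3.6) = 32.4
The maximum is at p = 1, q = 3.

p = 1, q = 3, z = 34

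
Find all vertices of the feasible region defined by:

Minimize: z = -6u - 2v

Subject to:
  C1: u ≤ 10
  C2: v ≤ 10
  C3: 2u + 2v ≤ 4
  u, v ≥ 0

(0, 0), (2, 0), (0, 2)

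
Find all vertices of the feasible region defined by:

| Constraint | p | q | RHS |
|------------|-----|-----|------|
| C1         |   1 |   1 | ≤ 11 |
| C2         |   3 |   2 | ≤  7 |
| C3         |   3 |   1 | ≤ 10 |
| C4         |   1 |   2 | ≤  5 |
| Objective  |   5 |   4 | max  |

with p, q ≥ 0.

(0, 0), (2.333, 0), (1, 2), (0, 2.5)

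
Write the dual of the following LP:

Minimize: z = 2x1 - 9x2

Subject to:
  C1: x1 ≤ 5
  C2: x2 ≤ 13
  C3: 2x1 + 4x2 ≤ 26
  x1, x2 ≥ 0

Primal min cᵀx s.t. Ax ≤ b, x ≥ 0  →  Dual max −bᵀy s.t. Aᵀy ≥ −c, y ≥ 0.

Maximize: z = -5y1 - 13y2 - 26y3

Subject to:
  y1 + 2y3 ≥ -2
  y2 + 4y3 ≥ 9
  y1, y2, y3 ≥ 0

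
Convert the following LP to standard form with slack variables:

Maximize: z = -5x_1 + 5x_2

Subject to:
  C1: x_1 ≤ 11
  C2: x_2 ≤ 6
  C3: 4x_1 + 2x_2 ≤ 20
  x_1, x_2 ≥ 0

max z = -5x_1 + 5x_2

s.t.
  x_1 + s1 = 11
  x_2 + s2 = 6
  4x_1 + 2x_2 + s3 = 20
  x_1, x_2, s1, s2, s3 ≥ 0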